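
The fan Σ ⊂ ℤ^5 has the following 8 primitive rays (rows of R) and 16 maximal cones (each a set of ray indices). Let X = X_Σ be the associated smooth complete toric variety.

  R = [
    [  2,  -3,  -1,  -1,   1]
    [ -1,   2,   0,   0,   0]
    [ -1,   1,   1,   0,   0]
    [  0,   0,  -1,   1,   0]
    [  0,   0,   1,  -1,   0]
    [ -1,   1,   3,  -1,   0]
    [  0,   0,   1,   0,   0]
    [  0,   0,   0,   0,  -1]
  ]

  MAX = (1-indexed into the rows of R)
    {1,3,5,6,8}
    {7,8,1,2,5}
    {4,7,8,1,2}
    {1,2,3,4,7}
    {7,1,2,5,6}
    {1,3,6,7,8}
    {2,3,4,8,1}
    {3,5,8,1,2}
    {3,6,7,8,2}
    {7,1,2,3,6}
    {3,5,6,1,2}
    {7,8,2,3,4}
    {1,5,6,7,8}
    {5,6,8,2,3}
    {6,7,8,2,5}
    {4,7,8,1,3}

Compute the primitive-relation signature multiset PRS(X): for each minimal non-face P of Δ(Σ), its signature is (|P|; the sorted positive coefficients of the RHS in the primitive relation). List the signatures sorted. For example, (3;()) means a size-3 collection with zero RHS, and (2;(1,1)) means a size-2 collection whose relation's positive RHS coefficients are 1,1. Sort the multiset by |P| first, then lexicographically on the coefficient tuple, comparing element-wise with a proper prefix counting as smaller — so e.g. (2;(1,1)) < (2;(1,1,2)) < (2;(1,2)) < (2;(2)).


Minimal non-faces — 5 found among 8 rays, 16 max cones:

  P={4,5}:  v_{4} + v_{5} = 0 ; sig = (2;())
  P={4,6}:  v_{4} + v_{6} = v_{3} + v_{7} ; sig = (2;(1,1))
  P={3,5,7}:  v_{3} + v_{5} + v_{7} = v_{6} ; sig = (3;(1))
  P={1,2,6,8}:  v_{1} + v_{2} + v_{6} + v_{8} = 2·v_{5} ; sig = (4;(2))
  P={1,2,3,7,8}:  v_{1} + v_{2} + v_{3} + v_{7} + v_{8} = v_{5} ; sig = (5;(1))

Hence PRS(X_Σ) =
    |P|=2: 2 collections, coeffs (), (1,1)
    |P|=3: 1 collection, coeffs (1)
    |P|=4: 1 collection, coeffs (2)
    |P|=5: 1 collection, coeffs (1)


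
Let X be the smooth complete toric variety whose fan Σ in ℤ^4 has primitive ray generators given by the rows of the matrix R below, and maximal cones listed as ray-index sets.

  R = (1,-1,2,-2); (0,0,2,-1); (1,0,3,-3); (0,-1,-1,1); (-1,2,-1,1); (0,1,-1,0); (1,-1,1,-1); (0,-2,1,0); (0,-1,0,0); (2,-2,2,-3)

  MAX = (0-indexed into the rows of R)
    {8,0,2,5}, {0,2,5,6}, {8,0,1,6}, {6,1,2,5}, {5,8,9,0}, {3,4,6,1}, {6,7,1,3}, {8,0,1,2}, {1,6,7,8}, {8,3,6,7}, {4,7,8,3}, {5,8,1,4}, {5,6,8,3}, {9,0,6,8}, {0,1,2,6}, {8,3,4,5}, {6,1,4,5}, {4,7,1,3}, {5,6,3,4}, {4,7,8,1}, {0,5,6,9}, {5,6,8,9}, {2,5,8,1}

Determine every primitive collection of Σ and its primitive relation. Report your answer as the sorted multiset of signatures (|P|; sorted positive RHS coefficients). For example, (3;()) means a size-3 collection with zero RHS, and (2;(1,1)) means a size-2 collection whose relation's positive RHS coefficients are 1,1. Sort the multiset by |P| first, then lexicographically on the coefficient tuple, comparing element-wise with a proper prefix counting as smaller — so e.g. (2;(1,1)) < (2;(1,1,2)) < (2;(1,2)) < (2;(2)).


The 20 primitive collections of Σ (r=10, n=4):

  {2,3}:  v_{2} + v_{3} = v_{0}  →  sig = (2;(1))
  {5,7}:  v_{5} + v_{7} = v_{8}  →  sig = (2;(1))
  {0,3}:  v_{0} + v_{3} = v_{6} + v_{8}  →  sig = (2;(1,1))
  {0,4}:  v_{0} + v_{4} = v_{1} + v_{5}  →  sig = (2;(1,1))
  {4,9}:  v_{4} + v_{9} = v_{0} + v_{5}  →  sig = (2;(1,1))
  {2,7}:  v_{2} + v_{7} = v_{0} + v_{1} + v_{8}  →  sig = (2;(1,1,1))
  {0,7}:  v_{0} + v_{7} = v_{1} + v_{6} + 2·v_{8}  →  sig = (2;(1,1,2))
  {7,9}:  v_{7} + v_{9} = v_{0} + v_{6} + 2·v_{8}  →  sig = (2;(1,1,2))
  {3,9}:  v_{3} + v_{9} = v_{5} + 2·v_{6} + 2·v_{8}  →  sig = (2;(1,2,2))
  {2,9}:  v_{2} + v_{9} = 3·v_{0} + v_{5}  →  sig = (2;(1,3))
  {1,9}:  v_{1} + v_{9} = 2·v_{0}  →  sig = (2;(2))
  {2,4}:  v_{2} + v_{4} = 2·v_{1} + 2·v_{5}  →  sig = (2;(2,2))
  {1,3,5}:  v_{1} + v_{3} + v_{5} = 0  →  sig = (3;())
  {4,6,8}:  v_{4} + v_{6} + v_{8} = 0  →  sig = (3;())
  {0,1,5}:  v_{0} + v_{1} + v_{5} = v_{2}  →  sig = (3;(1))
  {1,3,8}:  v_{1} + v_{3} + v_{8} = v_{7}  →  sig = (3;(1))
  {4,6,7}:  v_{4} + v_{6} + v_{7} = v_{1} + v_{3}  →  sig = (3;(1,1))
  {2,6,8}:  v_{2} + v_{6} + v_{8} = 2·v_{0}  →  sig = (3;(2))
  {0,5,6,8}:  v_{0} + v_{5} + v_{6} + v_{8} = v_{9}  →  sig = (4;(1))
  {1,5,6,8}:  v_{1} + v_{5} + v_{6} + v_{8} = v_{0}  →  sig = (4;(1))

so the primitive-relation signature multiset is
[(2;(1)), (2;(1)), (2;(1,1)), (2;(1,1)), (2;(1,1)), (2;(1,1,1)), (2;(1,1,2)), (2;(1,1,2)), (2;(1,2,2)), (2;(1,3)), (2;(2)), (2;(2,2)), (3;()), (3;()), (3;(1)), (3;(1)), (3;(1,1)), (3;(2)), (4;(1)), (4;(1))]


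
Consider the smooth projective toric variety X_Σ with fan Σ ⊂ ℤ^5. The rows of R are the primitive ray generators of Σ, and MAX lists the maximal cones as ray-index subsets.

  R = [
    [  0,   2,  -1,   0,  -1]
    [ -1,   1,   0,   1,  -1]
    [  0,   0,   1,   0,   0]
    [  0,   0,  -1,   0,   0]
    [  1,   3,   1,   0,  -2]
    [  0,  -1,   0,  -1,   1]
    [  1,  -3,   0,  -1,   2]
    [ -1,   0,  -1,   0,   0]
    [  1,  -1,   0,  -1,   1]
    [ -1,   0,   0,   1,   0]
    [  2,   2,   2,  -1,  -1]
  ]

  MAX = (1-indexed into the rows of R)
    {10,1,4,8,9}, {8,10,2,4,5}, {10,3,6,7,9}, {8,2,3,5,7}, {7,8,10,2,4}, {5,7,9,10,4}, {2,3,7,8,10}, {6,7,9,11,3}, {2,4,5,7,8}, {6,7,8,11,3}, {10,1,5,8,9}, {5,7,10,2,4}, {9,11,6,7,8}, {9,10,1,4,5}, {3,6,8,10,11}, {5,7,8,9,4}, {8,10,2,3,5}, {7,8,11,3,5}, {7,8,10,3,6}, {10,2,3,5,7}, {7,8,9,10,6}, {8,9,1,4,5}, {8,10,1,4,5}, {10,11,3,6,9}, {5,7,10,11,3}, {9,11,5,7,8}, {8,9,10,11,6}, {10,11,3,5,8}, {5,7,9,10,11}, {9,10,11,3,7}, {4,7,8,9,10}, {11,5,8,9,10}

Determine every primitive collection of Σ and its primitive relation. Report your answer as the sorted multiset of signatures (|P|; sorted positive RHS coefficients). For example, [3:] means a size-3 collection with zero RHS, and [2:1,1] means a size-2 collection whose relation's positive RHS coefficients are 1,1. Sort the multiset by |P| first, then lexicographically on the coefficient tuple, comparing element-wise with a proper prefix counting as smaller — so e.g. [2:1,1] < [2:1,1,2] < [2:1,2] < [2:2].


Δ(Σ) — 11 vertices, 18 min non-faces:

  P = {2,9}:  v_{2} + v_{9} = 0  ⇒ sig = [2:]
  P = {3,4}:  v_{3} + v_{4} = 0  ⇒ sig = [2:]
  P = {1,7}:  v_{1} + v_{7} = v_{4} + v_{9}  ⇒ sig = [2:1,1]
  P = {2,6}:  v_{2} + v_{6} = v_{3} + v_{8}  ⇒ sig = [2:1,1]
  P = {2,11}:  v_{2} + v_{11} = v_{3} + v_{5}  ⇒ sig = [2:1,1]
  P = {4,6}:  v_{4} + v_{6} = v_{8} + v_{9}  ⇒ sig = [2:1,1]
  P = {4,11}:  v_{4} + v_{11} = v_{5} + v_{9}  ⇒ sig = [2:1,1]
  P = {5,6}:  v_{5} + v_{6} = v_{8} + v_{11}  ⇒ sig = [2:1,1]
  P = {1,2}:  v_{1} + v_{2} = v_{4} + v_{5} + v_{8} + v_{10}  ⇒ sig = [2:1,1,1,1]
  P = {1,3}:  v_{1} + v_{3} = v_{5} + v_{8} + v_{9} + v_{10}  ⇒ sig = [2:1,1,1,1]
  P = {1,6}:  v_{1} + v_{6} = v_{5} + 2·v_{8} + 2·v_{9} + v_{10}  ⇒ sig = [2:1,1,2,2]
  P = {1,11}:  v_{1} + v_{11} = 2·v_{5} + v_{8} + 2·v_{9} + v_{10}  ⇒ sig = [2:1,1,2,2]
  P = {3,5,9}:  v_{3} + v_{5} + v_{9} = v_{11}  ⇒ sig = [3:1]
  P = {3,8,9}:  v_{3} + v_{8} + v_{9} = v_{6}  ⇒ sig = [3:1]
  P = {5,7,8,10}:  v_{5} + v_{7} + v_{8} + v_{10} = 0  ⇒ sig = [4:]
  P = {7,8,10,11}:  v_{7} + v_{8} + v_{10} + v_{11} = v_{3} + v_{9}  ⇒ sig = [4:1,1]
  P = {6,7,10,11}:  v_{6} + v_{7} + v_{10} + v_{11} = 2·v_{3} + 2·v_{9}  ⇒ sig = [4:2,2]
  P = {4,5,8,9,10}:  v_{4} + v_{5} + v_{8} + v_{9} + v_{10} = v_{1}  ⇒ sig = [5:1]

Sorted signature multiset PRS(X):
{ [2:] ×2,  [2:1,1] ×6,  [2:1,1,1,1] ×2,  [2:1,1,2,2] ×2,  [3:1] ×2,  [4:],  [4:1,1],  [4:2,2],  [5:1] }


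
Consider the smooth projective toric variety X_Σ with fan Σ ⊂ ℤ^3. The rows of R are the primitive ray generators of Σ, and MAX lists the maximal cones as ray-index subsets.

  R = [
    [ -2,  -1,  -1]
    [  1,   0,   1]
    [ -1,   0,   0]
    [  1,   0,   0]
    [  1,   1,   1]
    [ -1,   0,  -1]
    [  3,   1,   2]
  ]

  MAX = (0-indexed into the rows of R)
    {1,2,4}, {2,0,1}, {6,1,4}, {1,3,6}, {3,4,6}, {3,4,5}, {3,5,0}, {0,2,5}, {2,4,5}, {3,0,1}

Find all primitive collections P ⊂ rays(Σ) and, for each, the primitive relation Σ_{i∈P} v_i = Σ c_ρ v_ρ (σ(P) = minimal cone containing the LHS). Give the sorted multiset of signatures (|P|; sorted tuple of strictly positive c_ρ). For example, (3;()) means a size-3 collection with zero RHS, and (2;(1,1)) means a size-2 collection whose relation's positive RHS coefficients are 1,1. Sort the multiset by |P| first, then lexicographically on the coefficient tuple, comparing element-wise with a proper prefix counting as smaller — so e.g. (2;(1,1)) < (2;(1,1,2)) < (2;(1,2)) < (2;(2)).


The 7 primitive collections of Σ (r=7, n=3):

  P = {1,5}:  v_{1} + v_{5} = 0  so sig = (2;())
  P = {2,3}:  v_{2} + v_{3} = 0  so sig = (2;())
  P = {0,4}:  v_{0} + v_{4} = v_{2}  so sig = (2;(1))
  P = {0,6}:  v_{0} + v_{6} = v_{1}  so sig = (2;(1))
  P = {2,6}:  v_{2} + v_{6} = v_{1} + v_{4}  so sig = (2;(1,1))
  P = {5,6}:  v_{5} + v_{6} = v_{3} + v_{4}  so sig = (2;(1,1))
  P = {1,3,4}:  v_{1} + v_{3} + v_{4} = v_{6}  so sig = (3;(1))

so the primitive-relation signature multiset is
    |P|=2: 6 collections, coeffs (), (), (1), (1), (1,1), (1,1)
    |P|=3: 1 collection, coeffs (1)


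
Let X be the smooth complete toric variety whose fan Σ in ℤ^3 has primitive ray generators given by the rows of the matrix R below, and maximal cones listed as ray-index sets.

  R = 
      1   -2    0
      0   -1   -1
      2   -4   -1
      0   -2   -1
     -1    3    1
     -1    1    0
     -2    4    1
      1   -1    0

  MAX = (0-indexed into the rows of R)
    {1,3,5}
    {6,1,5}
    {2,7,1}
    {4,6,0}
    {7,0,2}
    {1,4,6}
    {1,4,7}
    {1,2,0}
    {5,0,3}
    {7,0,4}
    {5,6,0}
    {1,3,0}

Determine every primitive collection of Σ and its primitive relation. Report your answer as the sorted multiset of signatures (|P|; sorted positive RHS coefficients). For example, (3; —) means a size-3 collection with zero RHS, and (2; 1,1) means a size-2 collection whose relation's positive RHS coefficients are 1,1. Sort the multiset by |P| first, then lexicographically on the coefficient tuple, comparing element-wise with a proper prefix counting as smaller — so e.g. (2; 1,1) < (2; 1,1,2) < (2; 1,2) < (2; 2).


14 collections generate NE(X_Σ); each relation:

  P={2,6}:  v_{2} + v_{6} = 0  ⇒ sig = (2; —)
  P={5,7}:  v_{5} + v_{7} = 0  ⇒ sig = (2; —)
  P={2,4}:  v_{2} + v_{4} = v_{7}  ⇒ sig = (2; 1)
  P={3,4}:  v_{3} + v_{4} = v_{5}  ⇒ sig = (2; 1)
  P={4,5}:  v_{4} + v_{5} = v_{6}  ⇒ sig = (2; 1)
  P={6,7}:  v_{6} + v_{7} = v_{4}  ⇒ sig = (2; 1)
  P={2,5}:  v_{2} + v_{5} = v_{0} + v_{1}  ⇒ sig = (2; 1,1)
  P={3,7}:  v_{3} + v_{7} = v_{0} + v_{1}  ⇒ sig = (2; 1,1)
  P={3,6}:  v_{3} + v_{6} = 2·v_{5}  ⇒ sig = (2; 2)
  P={2,3}:  v_{2} + v_{3} = 2·v_{0} + 2·v_{1}  ⇒ sig = (2; 2,2)
  P={0,1,4}:  v_{0} + v_{1} + v_{4} = 0  ⇒ sig = (3; —)
  P={0,1,5}:  v_{0} + v_{1} + v_{5} = v_{3}  ⇒ sig = (3; 1)
  P={0,1,6}:  v_{0} + v_{1} + v_{6} = v_{5}  ⇒ sig = (3; 1)
  P={0,1,7}:  v_{0} + v_{1} + v_{7} = v_{2}  ⇒ sig = (3; 1)

Sorted signature multiset PRS(X):
[(2; —), (2; —), (2; 1), (2; 1), (2; 1), (2; 1), (2; 1,1), (2; 1,1), (2; 2), (2; 2,2), (3; —), (3; 1), (3; 1), (3; 1)]


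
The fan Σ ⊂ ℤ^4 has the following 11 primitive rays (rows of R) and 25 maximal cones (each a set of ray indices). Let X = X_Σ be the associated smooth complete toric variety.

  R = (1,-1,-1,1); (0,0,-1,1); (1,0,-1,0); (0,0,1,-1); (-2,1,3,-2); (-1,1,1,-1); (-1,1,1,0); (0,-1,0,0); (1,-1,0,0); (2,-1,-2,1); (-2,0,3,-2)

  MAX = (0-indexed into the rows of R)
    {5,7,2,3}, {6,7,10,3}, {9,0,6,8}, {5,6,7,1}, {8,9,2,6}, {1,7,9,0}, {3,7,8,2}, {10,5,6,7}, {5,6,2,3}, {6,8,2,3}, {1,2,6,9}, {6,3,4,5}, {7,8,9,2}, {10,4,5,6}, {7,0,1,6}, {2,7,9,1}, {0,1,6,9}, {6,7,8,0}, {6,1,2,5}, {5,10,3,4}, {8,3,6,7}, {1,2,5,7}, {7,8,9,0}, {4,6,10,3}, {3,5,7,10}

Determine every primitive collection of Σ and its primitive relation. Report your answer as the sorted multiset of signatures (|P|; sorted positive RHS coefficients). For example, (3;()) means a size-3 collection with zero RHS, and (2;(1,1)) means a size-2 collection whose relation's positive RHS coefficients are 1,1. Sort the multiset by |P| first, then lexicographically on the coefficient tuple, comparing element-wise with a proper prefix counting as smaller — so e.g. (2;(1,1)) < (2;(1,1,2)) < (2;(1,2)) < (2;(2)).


Minimal non-faces — 23 found among 11 rays, 25 max cones:

  P = {0,5}:  v_{0} + v_{5} = 0 — sig = (2;())
  P = {1,3}:  v_{1} + v_{3} = 0 — sig = (2;())
  P = {0,2}:  v_{0} + v_{2} = v_{9} — sig = (2;(1))
  P = {0,3}:  v_{0} + v_{3} = v_{8} — sig = (2;(1))
  P = {1,8}:  v_{1} + v_{8} = v_{0} — sig = (2;(1))
  P = {4,7}:  v_{4} + v_{7} = v_{10} — sig = (2;(1))
  P = {4,9}:  v_{4} + v_{9} = v_{3} — sig = (2;(1))
  P = {5,8}:  v_{5} + v_{8} = v_{3} — sig = (2;(1))
  P = {5,9}:  v_{5} + v_{9} = v_{2} — sig = (2;(1))
  P = {2,4}:  v_{2} + v_{4} = v_{3} + v_{5} — sig = (2;(1,1))
  P = {3,9}:  v_{3} + v_{9} = v_{2} + v_{8} — sig = (2;(1,1))
  P = {9,10}:  v_{9} + v_{10} = v_{3} + v_{7} — sig = (2;(1,1))
  P = {0,4}:  v_{0} + v_{4} = v_{3} + v_{6} + v_{7} — sig = (2;(1,1,1))
  P = {1,4}:  v_{1} + v_{4} = v_{5} + v_{6} + v_{7} — sig = (2;(1,1,1))
  P = {2,10}:  v_{2} + v_{10} = v_{3} + v_{5} + v_{7} — sig = (2;(1,1,1))
  P = {0,10}:  v_{0} + v_{10} = v_{3} + v_{6} + 2·v_{7} — sig = (2;(1,1,2))
  P = {1,10}:  v_{1} + v_{10} = v_{5} + v_{6} + 2·v_{7} — sig = (2;(1,1,2))
  P = {4,8}:  v_{4} + v_{8} = 2·v_{3} + v_{6} + v_{7} — sig = (2;(1,1,2))
  P = {8,10}:  v_{8} + v_{10} = 2·v_{3} + v_{6} + 2·v_{7} — sig = (2;(1,2,2))
  P = {2,6,7}:  v_{2} + v_{6} + v_{7} = 0 — sig = (3;())
  P = {6,7,9}:  v_{6} + v_{7} + v_{9} = v_{0} — sig = (3;(1))
  P = {3,5,6,7}:  v_{3} + v_{5} + v_{6} + v_{7} = v_{4} — sig = (4;(1))
  P = {3,5,6,10}:  v_{3} + v_{5} + v_{6} + v_{10} = 2·v_{4} — sig = (4;(2))

Signatures (|P|; sorted positive RHS coefficients), sorted:
    (2;())
    (2;())
    (2;(1))
    (2;(1))
    (2;(1))
    (2;(1))
    (2;(1))
    (2;(1))
    (2;(1))
    (2;(1,1))
    (2;(1,1))
    (2;(1,1))
    (2;(1,1,1))
    (2;(1,1,1))
    (2;(1,1,1))
    (2;(1,1,2))
    (2;(1,1,2))
    (2;(1,1,2))
    (2;(1,2,2))
    (3;())
    (3;(1))
    (4;(1))
    (4;(2))


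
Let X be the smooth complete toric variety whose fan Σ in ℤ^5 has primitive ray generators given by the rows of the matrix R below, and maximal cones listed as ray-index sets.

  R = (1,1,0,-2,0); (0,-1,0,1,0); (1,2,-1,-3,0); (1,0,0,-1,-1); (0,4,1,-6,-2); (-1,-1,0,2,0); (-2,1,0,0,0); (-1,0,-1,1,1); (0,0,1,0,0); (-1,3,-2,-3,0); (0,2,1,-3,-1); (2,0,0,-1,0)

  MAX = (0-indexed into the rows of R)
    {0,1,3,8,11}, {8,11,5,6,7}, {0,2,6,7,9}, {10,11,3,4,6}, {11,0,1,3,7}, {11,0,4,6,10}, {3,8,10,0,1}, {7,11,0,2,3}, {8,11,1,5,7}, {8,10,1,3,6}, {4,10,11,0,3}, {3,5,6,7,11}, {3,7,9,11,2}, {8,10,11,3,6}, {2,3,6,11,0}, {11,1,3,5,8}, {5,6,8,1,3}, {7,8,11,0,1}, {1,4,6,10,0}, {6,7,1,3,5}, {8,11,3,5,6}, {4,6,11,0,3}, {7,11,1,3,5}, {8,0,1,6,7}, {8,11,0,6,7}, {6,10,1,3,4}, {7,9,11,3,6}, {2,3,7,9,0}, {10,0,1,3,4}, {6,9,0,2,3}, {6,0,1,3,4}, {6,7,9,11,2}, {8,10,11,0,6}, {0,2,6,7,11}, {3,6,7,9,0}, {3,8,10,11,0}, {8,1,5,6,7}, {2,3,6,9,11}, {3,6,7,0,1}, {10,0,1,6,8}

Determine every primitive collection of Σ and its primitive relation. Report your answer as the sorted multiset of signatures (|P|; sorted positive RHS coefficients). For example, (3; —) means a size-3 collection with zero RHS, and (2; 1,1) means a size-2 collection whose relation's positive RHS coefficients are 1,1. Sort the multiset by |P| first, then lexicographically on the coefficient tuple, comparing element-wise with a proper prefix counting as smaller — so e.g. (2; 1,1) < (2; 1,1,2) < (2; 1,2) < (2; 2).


25 collections generate NE(X_Σ); each relation:

  P = {0,5}:  v_{0} + v_{5} = 0 ; sig = (2; —)
  P = {7,10}:  v_{7} + v_{10} = v_{0} + v_{6} ; sig = (2; 1,1)
  P = {8,9}:  v_{8} + v_{9} = v_{2} + v_{6} ; sig = (2; 1,1)
  P = {1,2}:  v_{1} + v_{2} = v_{0} + v_{3} + v_{7} ; sig = (2; 1,1,1)
  P = {2,8}:  v_{2} + v_{8} = v_{0} + v_{6} + v_{11} ; sig = (2; 1,1,1)
  P = {4,5}:  v_{4} + v_{5} = v_{3} + v_{6} + v_{10} ; sig = (2; 1,1,1)
  P = {5,10}:  v_{5} + v_{10} = v_{3} + v_{6} + v_{8} ; sig = (2; 1,1,1)
  P = {2,5}:  v_{2} + v_{5} = v_{3} + v_{6} + v_{7} + v_{11} ; sig = (2; 1,1,1,1)
  P = {9,10}:  v_{9} + v_{10} = v_{0} + v_{2} + v_{3} + 2·v_{6} ; sig = (2; 1,1,1,2)
  P = {1,9}:  v_{1} + v_{9} = v_{0} + 2·v_{3} + v_{6} + 2·v_{7} ; sig = (2; 1,1,2,2)
  P = {2,10}:  v_{2} + v_{10} = 2·v_{0} + v_{3} + 2·v_{6} + v_{11} ; sig = (2; 1,1,2,2)
  P = {4,7}:  v_{4} + v_{7} = 2·v_{0} + v_{3} + 2·v_{6} ; sig = (2; 1,2,2)
  P = {5,9}:  v_{5} + v_{9} = 2·v_{3} + 2·v_{6} + 2·v_{7} + v_{11} ; sig = (2; 1,2,2,2)
  P = {4,9}:  v_{4} + v_{9} = 2·v_{0} + v_{2} + 2·v_{3} + 3·v_{6} ; sig = (2; 1,2,2,3)
  P = {2,4}:  v_{2} + v_{4} = 3·v_{0} + 2·v_{3} + 3·v_{6} + v_{11} ; sig = (2; 1,2,3,3)
  P = {4,8}:  v_{4} + v_{8} = 2·v_{10} ; sig = (2; 2)
  P = {1,6,11}:  v_{1} + v_{6} + v_{11} = 0 ; sig = (3; —)
  P = {3,7,8}:  v_{3} + v_{7} + v_{8} = 0 ; sig = (3; —)
  P = {1,4,11}:  v_{1} + v_{4} + v_{11} = v_{0} + v_{3} + v_{10} ; sig = (3; 1,1,1)
  P = {1,10,11}:  v_{1} + v_{10} + v_{11} = v_{0} + v_{3} + v_{8} ; sig = (3; 1,1,1)
  P = {0,9,11}:  v_{0} + v_{9} + v_{11} = 2·v_{2} ; sig = (3; 2)
  P = {0,3,6,8}:  v_{0} + v_{3} + v_{6} + v_{8} = v_{10} ; sig = (4; 1)
  P = {0,3,6,10}:  v_{0} + v_{3} + v_{6} + v_{10} = v_{4} ; sig = (4; 1)
  P = {2,3,6,7}:  v_{2} + v_{3} + v_{6} + v_{7} = v_{9} ; sig = (4; 1)
  P = {0,3,6,7,11}:  v_{0} + v_{3} + v_{6} + v_{7} + v_{11} = v_{2} ; sig = (5; 1)

Signatures (|P|; sorted positive RHS coefficients), sorted:
[(2; —), (2; 1,1), (2; 1,1), (2; 1,1,1), (2; 1,1,1), (2; 1,1,1), (2; 1,1,1), (2; 1,1,1,1), (2; 1,1,1,2), (2; 1,1,2,2), (2; 1,1,2,2), (2; 1,2,2), (2; 1,2,2,2), (2; 1,2,2,3), (2; 1,2,3,3), (2; 2), (3; —), (3; —), (3; 1,1,1), (3; 1,1,1), (3; 2), (4; 1), (4; 1), (4; 1), (5; 1)]


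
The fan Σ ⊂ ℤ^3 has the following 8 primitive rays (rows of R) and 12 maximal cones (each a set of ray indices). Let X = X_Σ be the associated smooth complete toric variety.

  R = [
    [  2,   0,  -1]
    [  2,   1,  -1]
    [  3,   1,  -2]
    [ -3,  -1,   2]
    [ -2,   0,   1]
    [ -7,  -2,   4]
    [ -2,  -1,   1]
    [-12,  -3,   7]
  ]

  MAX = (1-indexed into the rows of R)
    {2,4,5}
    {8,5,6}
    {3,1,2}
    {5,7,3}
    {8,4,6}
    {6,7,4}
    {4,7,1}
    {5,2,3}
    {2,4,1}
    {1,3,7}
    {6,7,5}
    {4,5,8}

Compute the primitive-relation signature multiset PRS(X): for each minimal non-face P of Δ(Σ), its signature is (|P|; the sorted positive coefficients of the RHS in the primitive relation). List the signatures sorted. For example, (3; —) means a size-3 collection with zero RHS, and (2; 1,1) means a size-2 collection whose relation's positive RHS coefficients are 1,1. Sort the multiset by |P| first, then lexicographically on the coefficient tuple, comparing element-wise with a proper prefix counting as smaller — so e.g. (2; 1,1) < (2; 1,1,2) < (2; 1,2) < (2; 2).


|primitive collections| = 12. Relations:

  P={1,5}:  v_{1} + v_{5} = 0 — sig = (2; —)
  P={2,7}:  v_{2} + v_{7} = 0 — sig = (2; —)
  P={3,4}:  v_{3} + v_{4} = 0 — sig = (2; —)
  P={1,6}:  v_{1} + v_{6} = v_{4} + v_{7} — sig = (2; 1,1)
  P={1,8}:  v_{1} + v_{8} = v_{4} + v_{6} — sig = (2; 1,1)
  P={2,6}:  v_{2} + v_{6} = v_{4} + v_{5} — sig = (2; 1,1)
  P={3,6}:  v_{3} + v_{6} = v_{5} + v_{7} — sig = (2; 1,1)
  P={3,8}:  v_{3} + v_{8} = v_{5} + v_{6} — sig = (2; 1,1)
  P={7,8}:  v_{7} + v_{8} = 2·v_{6} — sig = (2; 2)
  P={2,8}:  v_{2} + v_{8} = 2·v_{4} + 2·v_{5} — sig = (2; 2,2)
  P={4,5,6}:  v_{4} + v_{5} + v_{6} = v_{8} — sig = (3; 1)
  P={4,5,7}:  v_{4} + v_{5} + v_{7} = v_{6} — sig = (3; 1)

so the primitive-relation signature multiset is
    |P|=2: 10 collections, coeffs (), (), (), (1,1), (1,1), (1,1), (1,1), (1,1), (2), (2,2)
    |P|=3: 2 collections, coeffs (1), (1)


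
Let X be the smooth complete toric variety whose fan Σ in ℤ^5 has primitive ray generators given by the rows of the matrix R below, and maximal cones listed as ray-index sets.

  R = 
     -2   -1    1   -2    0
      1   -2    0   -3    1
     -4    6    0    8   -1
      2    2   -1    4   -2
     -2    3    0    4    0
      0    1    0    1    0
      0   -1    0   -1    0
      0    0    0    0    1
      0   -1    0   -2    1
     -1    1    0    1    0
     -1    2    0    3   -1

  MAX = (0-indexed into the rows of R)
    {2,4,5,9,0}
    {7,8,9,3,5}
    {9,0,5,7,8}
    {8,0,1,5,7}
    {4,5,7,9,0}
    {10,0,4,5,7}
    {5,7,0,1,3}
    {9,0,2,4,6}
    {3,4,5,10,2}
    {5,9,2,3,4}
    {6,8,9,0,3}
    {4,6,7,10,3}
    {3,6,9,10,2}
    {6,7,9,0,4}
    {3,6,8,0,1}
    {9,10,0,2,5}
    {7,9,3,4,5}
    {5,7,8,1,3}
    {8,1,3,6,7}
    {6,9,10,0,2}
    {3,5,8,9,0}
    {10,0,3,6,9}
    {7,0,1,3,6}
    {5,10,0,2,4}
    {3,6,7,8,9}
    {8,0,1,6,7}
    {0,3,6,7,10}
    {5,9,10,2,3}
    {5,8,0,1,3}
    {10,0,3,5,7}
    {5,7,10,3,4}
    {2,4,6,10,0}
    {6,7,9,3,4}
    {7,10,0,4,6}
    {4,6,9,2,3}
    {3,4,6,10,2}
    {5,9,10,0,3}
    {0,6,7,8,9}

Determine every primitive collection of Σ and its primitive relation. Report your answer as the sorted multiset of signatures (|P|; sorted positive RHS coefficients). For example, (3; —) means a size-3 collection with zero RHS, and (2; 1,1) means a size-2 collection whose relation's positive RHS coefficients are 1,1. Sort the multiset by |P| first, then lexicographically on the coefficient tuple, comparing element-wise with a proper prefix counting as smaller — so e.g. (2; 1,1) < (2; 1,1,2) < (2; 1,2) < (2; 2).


15 collections generate NE(X_Σ); each relation:

  • {1,10}:  v_{1} + v_{10} = 0  so sig = (2; —)
  • {5,6}:  v_{5} + v_{6} = 0  so sig = (2; —)
  • {1,9}:  v_{1} + v_{9} = v_{8}  so sig = (2; 1)
  • {8,10}:  v_{8} + v_{10} = v_{9}  so sig = (2; 1)
  • {1,2}:  v_{1} + v_{2} = v_{4} + v_{9}  so sig = (2; 1,1)
  • {1,4}:  v_{1} + v_{4} = v_{7} + v_{9}  so sig = (2; 1,1)
  • {2,8}:  v_{2} + v_{8} = v_{4} + 2·v_{9}  so sig = (2; 1,2)
  • {4,8}:  v_{4} + v_{8} = v_{7} + 2·v_{9}  so sig = (2; 1,2)
  • {2,7}:  v_{2} + v_{7} = 2·v_{4}  so sig = (2; 2)
  • {4,9,10}:  v_{4} + v_{9} + v_{10} = v_{2}  so sig = (3; 1)
  • {7,9,10}:  v_{7} + v_{9} + v_{10} = v_{4}  so sig = (3; 1)
  • {0,2,3}:  v_{0} + v_{2} + v_{3} = v_{9} + 3·v_{10}  so sig = (3; 1,3)
  • {0,3,4}:  v_{0} + v_{3} + v_{4} = 2·v_{10}  so sig = (3; 2)
  • {0,3,7,8}:  v_{0} + v_{3} + v_{7} + v_{8} = 0  so sig = (4; —)
  • {0,3,7,9}:  v_{0} + v_{3} + v_{7} + v_{9} = v_{10}  so sig = (4; 1)

Sorted signature multiset PRS(X):
[(2; —), (2; —), (2; 1), (2; 1), (2; 1,1), (2; 1,1), (2; 1,2), (2; 1,2), (2; 2), (3; 1), (3; 1), (3; 1,3), (3; 2), (4; —), (4; 1)]


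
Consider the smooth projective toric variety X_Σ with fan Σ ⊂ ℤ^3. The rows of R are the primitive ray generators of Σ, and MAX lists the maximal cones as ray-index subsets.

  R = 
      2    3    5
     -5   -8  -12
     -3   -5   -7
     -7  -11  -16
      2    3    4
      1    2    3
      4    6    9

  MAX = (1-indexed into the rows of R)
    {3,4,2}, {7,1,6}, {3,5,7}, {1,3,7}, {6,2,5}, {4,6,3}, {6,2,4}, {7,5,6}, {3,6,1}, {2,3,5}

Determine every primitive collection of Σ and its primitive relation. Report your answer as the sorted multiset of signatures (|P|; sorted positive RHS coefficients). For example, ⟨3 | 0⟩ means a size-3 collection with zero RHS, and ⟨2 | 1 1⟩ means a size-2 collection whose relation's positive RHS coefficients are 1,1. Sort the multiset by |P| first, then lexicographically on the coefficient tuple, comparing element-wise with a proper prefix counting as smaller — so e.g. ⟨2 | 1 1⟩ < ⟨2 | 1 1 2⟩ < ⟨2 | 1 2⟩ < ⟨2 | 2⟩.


9 minimal non-faces of Δ(Σ) (on 7 rays):

  {1,2}:  v_{1} + v_{2} = v_{3}  ⟹  sig = ⟨2 | 1⟩
  {1,5}:  v_{1} + v_{5} = v_{7}  ⟹  sig = ⟨2 | 1⟩
  {4,5}:  v_{4} + v_{5} = v_{2}  ⟹  sig = ⟨2 | 1⟩
  {4,7}:  v_{4} + v_{7} = v_{3}  ⟹  sig = ⟨2 | 1⟩
  {2,7}:  v_{2} + v_{7} = v_{3} + v_{5}  ⟹  sig = ⟨2 | 1 1⟩
  {1,4}:  v_{1} + v_{4} = 2·v_{3} + v_{6}  ⟹  sig = ⟨2 | 1 2⟩
  {3,5,6}:  v_{3} + v_{5} + v_{6} = 0  ⟹  sig = ⟨3 | 0⟩
  {2,3,6}:  v_{2} + v_{3} + v_{6} = v_{4}  ⟹  sig = ⟨3 | 1⟩
  {3,6,7}:  v_{3} + v_{6} + v_{7} = v_{1}  ⟹  sig = ⟨3 | 1⟩

Signatures (|P|; sorted positive RHS coefficients), sorted:
    ⟨2 | 1⟩
    ⟨2 | 1⟩
    ⟨2 | 1⟩
    ⟨2 | 1⟩
    ⟨2 | 1 1⟩
    ⟨2 | 1 2⟩
    ⟨3 | 0⟩
    ⟨3 | 1⟩
    ⟨3 | 1⟩


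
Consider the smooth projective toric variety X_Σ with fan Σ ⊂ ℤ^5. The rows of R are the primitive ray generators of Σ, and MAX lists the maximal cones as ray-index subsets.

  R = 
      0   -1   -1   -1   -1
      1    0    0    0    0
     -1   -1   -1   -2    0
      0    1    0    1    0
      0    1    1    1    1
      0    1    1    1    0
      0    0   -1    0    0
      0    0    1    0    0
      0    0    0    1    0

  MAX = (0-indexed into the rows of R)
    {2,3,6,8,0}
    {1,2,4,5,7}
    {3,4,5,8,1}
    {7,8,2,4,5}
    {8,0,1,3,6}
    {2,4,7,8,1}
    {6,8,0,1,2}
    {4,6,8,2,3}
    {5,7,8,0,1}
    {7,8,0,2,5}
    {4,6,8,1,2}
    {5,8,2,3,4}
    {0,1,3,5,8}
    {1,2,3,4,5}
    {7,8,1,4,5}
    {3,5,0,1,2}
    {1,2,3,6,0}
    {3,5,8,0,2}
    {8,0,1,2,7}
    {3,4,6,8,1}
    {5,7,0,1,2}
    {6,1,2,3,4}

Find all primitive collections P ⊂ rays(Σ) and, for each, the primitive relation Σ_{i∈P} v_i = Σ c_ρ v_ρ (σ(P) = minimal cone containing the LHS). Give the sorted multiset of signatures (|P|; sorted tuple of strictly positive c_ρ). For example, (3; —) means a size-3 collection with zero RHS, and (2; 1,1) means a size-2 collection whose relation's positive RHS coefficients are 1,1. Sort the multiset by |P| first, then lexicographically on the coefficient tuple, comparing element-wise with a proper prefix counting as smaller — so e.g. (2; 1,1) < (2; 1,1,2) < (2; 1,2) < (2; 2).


Δ(Σ) — 9 vertices, 6 min non-faces:

  P={0,4}:  v_{0} + v_{4} = 0 ; sig = (2; —)
  P={6,7}:  v_{6} + v_{7} = 0 ; sig = (2; —)
  P={3,7}:  v_{3} + v_{7} = v_{5} ; sig = (2; 1)
  P={5,6}:  v_{5} + v_{6} = v_{3} ; sig = (2; 1)
  P={1,2,5,8}:  v_{1} + v_{2} + v_{5} + v_{8} = 0 ; sig = (4; —)
  P={1,2,3,8}:  v_{1} + v_{2} + v_{3} + v_{8} = v_{6} ; sig = (4; 1)

so the primitive-relation signature multiset is
[(2; —), (2; —), (2; 1), (2; 1), (4; —), (4; 1)]


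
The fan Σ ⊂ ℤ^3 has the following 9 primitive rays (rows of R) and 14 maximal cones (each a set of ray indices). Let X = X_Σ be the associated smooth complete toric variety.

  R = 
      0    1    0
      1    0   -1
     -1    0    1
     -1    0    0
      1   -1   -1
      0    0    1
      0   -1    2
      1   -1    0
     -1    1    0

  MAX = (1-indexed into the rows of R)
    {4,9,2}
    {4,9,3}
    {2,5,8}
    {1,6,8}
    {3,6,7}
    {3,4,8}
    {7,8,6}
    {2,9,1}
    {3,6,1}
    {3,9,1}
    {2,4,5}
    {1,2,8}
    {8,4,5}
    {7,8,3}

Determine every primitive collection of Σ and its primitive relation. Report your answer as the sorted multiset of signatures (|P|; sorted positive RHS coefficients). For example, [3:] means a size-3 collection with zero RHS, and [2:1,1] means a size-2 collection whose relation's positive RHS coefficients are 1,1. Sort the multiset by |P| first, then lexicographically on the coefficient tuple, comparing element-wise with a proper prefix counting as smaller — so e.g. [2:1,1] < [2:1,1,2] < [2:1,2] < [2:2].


The 18 primitive collections of Σ (r=9, n=3):

  P = {2,3}:  v_{2} + v_{3} = 0  ⇒ sig = [2:]
  P = {8,9}:  v_{8} + v_{9} = 0  ⇒ sig = [2:]
  P = {1,4}:  v_{1} + v_{4} = v_{9}  ⇒ sig = [2:1]
  P = {1,5}:  v_{1} + v_{5} = v_{2}  ⇒ sig = [2:1]
  P = {4,6}:  v_{4} + v_{6} = v_{3}  ⇒ sig = [2:1]
  P = {5,6}:  v_{5} + v_{6} = v_{8}  ⇒ sig = [2:1]
  P = {2,6}:  v_{2} + v_{6} = v_{1} + v_{8}  ⇒ sig = [2:1,1]
  P = {2,7}:  v_{2} + v_{7} = v_{6} + v_{8}  ⇒ sig = [2:1,1]
  P = {3,5}:  v_{3} + v_{5} = v_{4} + v_{8}  ⇒ sig = [2:1,1]
  P = {5,9}:  v_{5} + v_{9} = v_{2} + v_{4}  ⇒ sig = [2:1,1]
  P = {6,9}:  v_{6} + v_{9} = v_{1} + v_{3}  ⇒ sig = [2:1,1]
  P = {7,9}:  v_{7} + v_{9} = v_{3} + v_{6}  ⇒ sig = [2:1,1]
  P = {4,7}:  v_{4} + v_{7} = 2·v_{3} + v_{8}  ⇒ sig = [2:1,2]
  P = {5,7}:  v_{5} + v_{7} = v_{3} + 2·v_{8}  ⇒ sig = [2:1,2]
  P = {1,7}:  v_{1} + v_{7} = 2·v_{6}  ⇒ sig = [2:2]
  P = {1,3,8}:  v_{1} + v_{3} + v_{8} = v_{6}  ⇒ sig = [3:1]
  P = {2,4,8}:  v_{2} + v_{4} + v_{8} = v_{5}  ⇒ sig = [3:1]
  P = {3,6,8}:  v_{3} + v_{6} + v_{8} = v_{7}  ⇒ sig = [3:1]

Sorted signature multiset PRS(X):
[[2:], [2:], [2:1], [2:1], [2:1], [2:1], [2:1,1], [2:1,1], [2:1,1], [2:1,1], [2:1,1], [2:1,1], [2:1,2], [2:1,2], [2:2], [3:1], [3:1], [3:1]]


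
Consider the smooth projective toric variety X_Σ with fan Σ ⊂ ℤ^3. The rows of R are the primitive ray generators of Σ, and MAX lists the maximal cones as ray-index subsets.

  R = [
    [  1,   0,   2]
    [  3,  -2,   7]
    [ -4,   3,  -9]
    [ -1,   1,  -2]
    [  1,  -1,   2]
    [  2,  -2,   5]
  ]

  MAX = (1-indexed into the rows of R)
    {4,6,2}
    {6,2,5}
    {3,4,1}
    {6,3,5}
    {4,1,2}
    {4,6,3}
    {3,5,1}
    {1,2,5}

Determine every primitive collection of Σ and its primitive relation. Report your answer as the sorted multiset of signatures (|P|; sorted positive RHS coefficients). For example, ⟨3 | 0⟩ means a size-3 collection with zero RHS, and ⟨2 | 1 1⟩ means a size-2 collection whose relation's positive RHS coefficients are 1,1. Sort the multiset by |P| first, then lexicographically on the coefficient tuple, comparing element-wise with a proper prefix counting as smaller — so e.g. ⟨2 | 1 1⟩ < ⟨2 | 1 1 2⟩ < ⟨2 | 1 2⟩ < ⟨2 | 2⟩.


|primitive collections| = 3. Relations:

  {4,5}:  v_{4} + v_{5} = 0  →  sig = ⟨2 | 0⟩
  {1,6}:  v_{1} + v_{6} = v_{2}  →  sig = ⟨2 | 1⟩
  {2,3}:  v_{2} + v_{3} = v_{4}  →  sig = ⟨2 | 1⟩

Sorted signature multiset PRS(X):
{ ⟨2 | 0⟩,  ⟨2 | 1⟩ ×2 }


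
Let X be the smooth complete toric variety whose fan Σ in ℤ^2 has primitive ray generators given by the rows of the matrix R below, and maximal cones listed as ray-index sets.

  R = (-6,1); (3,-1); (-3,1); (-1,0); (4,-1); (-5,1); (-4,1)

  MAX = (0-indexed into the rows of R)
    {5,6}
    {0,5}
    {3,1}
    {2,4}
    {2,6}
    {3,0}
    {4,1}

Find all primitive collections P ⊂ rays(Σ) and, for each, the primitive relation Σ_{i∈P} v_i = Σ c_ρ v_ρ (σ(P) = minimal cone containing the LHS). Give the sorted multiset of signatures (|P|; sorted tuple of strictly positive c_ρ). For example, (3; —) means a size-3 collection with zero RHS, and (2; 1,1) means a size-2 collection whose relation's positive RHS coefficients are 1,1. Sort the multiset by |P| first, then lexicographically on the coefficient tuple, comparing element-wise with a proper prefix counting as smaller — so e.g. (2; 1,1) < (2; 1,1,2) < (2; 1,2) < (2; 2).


14 minimal non-faces of Δ(Σ) (on 7 rays):

  • {1,2}:  v_{1} + v_{2} = 0  so sig = (2; —)
  • {4,6}:  v_{4} + v_{6} = 0  so sig = (2; —)
  • {1,6}:  v_{1} + v_{6} = v_{3}  so sig = (2; 1)
  • {2,3}:  v_{2} + v_{3} = v_{6}  so sig = (2; 1)
  • {3,4}:  v_{3} + v_{4} = v_{1}  so sig = (2; 1)
  • {3,5}:  v_{3} + v_{5} = v_{0}  so sig = (2; 1)
  • {3,6}:  v_{3} + v_{6} = v_{5}  so sig = (2; 1)
  • {4,5}:  v_{4} + v_{5} = v_{3}  so sig = (2; 1)
  • {0,2}:  v_{0} + v_{2} = v_{5} + v_{6}  so sig = (2; 1,1)
  • {0,4}:  v_{0} + v_{4} = 2·v_{3}  so sig = (2; 2)
  • {0,6}:  v_{0} + v_{6} = 2·v_{5}  so sig = (2; 2)
  • {1,5}:  v_{1} + v_{5} = 2·v_{3}  so sig = (2; 2)
  • {2,5}:  v_{2} + v_{5} = 2·v_{6}  so sig = (2; 2)
  • {0,1}:  v_{0} + v_{1} = 3·v_{3}  so sig = (2; 3)

Sorted signature multiset PRS(X):
    (2; —)
    (2; —)
    (2; 1)
    (2; 1)
    (2; 1)
    (2; 1)
    (2; 1)
    (2; 1)
    (2; 1,1)
    (2; 2)
    (2; 2)
    (2; 2)
    (2; 2)
    (2; 3)


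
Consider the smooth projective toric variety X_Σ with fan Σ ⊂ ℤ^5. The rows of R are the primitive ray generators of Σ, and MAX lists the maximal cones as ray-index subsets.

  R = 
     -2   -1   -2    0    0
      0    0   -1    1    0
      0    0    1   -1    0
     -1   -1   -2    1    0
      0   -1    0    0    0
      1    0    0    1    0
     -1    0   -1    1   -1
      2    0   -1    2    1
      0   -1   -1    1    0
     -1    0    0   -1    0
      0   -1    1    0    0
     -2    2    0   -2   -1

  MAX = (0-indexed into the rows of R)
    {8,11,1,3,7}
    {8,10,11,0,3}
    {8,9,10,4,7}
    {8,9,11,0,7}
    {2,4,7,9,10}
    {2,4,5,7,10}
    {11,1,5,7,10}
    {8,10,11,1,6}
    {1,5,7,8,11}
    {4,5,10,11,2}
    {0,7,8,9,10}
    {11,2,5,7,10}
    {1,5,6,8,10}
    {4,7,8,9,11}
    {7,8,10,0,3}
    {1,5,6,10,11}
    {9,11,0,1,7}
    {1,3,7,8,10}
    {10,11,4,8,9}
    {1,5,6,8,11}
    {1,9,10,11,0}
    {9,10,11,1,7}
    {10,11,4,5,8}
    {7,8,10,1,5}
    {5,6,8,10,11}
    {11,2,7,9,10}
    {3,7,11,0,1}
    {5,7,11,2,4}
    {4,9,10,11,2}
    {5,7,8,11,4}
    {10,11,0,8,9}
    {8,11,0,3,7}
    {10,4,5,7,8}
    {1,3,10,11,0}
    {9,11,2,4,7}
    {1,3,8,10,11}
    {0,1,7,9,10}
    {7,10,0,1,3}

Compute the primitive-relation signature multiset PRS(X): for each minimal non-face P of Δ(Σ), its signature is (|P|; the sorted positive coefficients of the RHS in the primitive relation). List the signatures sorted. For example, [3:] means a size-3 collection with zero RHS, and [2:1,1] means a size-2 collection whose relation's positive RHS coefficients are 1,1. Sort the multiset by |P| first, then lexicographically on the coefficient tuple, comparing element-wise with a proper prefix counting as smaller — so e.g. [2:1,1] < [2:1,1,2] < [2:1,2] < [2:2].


Primitive collections (24):

  P={1,2}:  v_{1} + v_{2} = 0  →  sig = [2:]
  P={5,9}:  v_{5} + v_{9} = 0  →  sig = [2:]
  P={0,5}:  v_{0} + v_{5} = v_{3}  →  sig = [2:1]
  P={1,4}:  v_{1} + v_{4} = v_{8}  →  sig = [2:1]
  P={2,8}:  v_{2} + v_{8} = v_{4}  →  sig = [2:1]
  P={3,9}:  v_{3} + v_{9} = v_{0}  →  sig = [2:1]
  P={2,3}:  v_{2} + v_{3} = v_{8} + v_{9}  →  sig = [2:1,1]
  P={3,5}:  v_{3} + v_{5} = v_{1} + v_{8}  →  sig = [2:1,1]
  P={2,6}:  v_{2} + v_{6} = v_{5} + v_{8} + v_{10} + v_{11}  →  sig = [2:1,1,1,1]
  P={6,9}:  v_{6} + v_{9} = v_{1} + v_{8} + v_{10} + v_{11}  →  sig = [2:1,1,1,1]
  P={0,6}:  v_{0} + v_{6} = v_{1} + v_{3} + v_{8} + v_{10} + v_{11}  →  sig = [2:1,1,1,1,1]
  P={4,6}:  v_{4} + v_{6} = v_{5} + 2·v_{8} + v_{10} + v_{11}  →  sig = [2:1,1,1,2]
  P={3,6}:  v_{3} + v_{6} = 2·v_{1} + 2·v_{8} + v_{10} + v_{11}  →  sig = [2:1,1,2,2]
  P={0,2}:  v_{0} + v_{2} = v_{8} + 2·v_{9}  →  sig = [2:1,2]
  P={3,4}:  v_{3} + v_{4} = 2·v_{8} + v_{9}  →  sig = [2:1,2]
  P={6,7}:  v_{6} + v_{7} = 2·v_{1} + v_{5}  →  sig = [2:1,2]
  P={0,4}:  v_{0} + v_{4} = 2·v_{8} + 2·v_{9}  →  sig = [2:2,2]
  P={1,8,9}:  v_{1} + v_{8} + v_{9} = v_{3}  →  sig = [3:1]
  P={0,1,8}:  v_{0} + v_{1} + v_{8} = 2·v_{3}  →  sig = [3:2]
  P={4,7,10,11}:  v_{4} + v_{7} + v_{10} + v_{11} = 0  →  sig = [4:]
  P={7,8,10,11}:  v_{7} + v_{8} + v_{10} + v_{11} = v_{1}  →  sig = [4:1]
  P={3,7,10,11}:  v_{3} + v_{7} + v_{10} + v_{11} = 2·v_{1} + v_{9}  →  sig = [4:1,2]
  P={0,7,10,11}:  v_{0} + v_{7} + v_{10} + v_{11} = 2·v_{1} + 2·v_{9}  →  sig = [4:2,2]
  P={1,5,8,10,11}:  v_{1} + v_{5} + v_{8} + v_{10} + v_{11} = v_{6}  →  sig = [5:1]

so the primitive-relation signature multiset is
{ [2:] ×2,  [2:1] ×4,  [2:1,1] ×2,  [2:1,1,1,1] ×2,  [2:1,1,1,1,1],  [2:1,1,1,2],  [2:1,1,2,2],  [2:1,2] ×3,  [2:2,2],  [3:1],  [3:2],  [4:],  [4:1],  [4:1,2],  [4:2,2],  [5:1] }


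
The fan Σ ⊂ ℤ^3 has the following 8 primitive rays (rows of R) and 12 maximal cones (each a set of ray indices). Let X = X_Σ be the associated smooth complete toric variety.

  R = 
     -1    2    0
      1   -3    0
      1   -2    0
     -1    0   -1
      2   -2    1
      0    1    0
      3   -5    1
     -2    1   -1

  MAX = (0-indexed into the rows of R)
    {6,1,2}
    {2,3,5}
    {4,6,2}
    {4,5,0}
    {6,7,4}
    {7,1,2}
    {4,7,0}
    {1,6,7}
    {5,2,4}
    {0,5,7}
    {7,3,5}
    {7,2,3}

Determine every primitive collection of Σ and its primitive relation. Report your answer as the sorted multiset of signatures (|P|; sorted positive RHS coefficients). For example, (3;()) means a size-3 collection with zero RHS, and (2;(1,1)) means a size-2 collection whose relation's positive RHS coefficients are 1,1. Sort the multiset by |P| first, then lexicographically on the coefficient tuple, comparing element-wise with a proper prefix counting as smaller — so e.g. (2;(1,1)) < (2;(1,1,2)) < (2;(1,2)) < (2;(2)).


Primitive collections (14):

  {0,2}:  v_{0} + v_{2} = 0  →  sig = (2;())
  {1,4}:  v_{1} + v_{4} = v_{6}  →  sig = (2;(1))
  {1,5}:  v_{1} + v_{5} = v_{2}  →  sig = (2;(1))
  {3,4}:  v_{3} + v_{4} = v_{2}  →  sig = (2;(1))
  {0,1}:  v_{0} + v_{1} = v_{4} + v_{7}  →  sig = (2;(1,1))
  {0,3}:  v_{0} + v_{3} = v_{5} + v_{7}  →  sig = (2;(1,1))
  {3,6}:  v_{3} + v_{6} = v_{1} + v_{2}  →  sig = (2;(1,1))
  {5,6}:  v_{5} + v_{6} = v_{2} + v_{4}  →  sig = (2;(1,1))
  {0,6}:  v_{0} + v_{6} = 2·v_{4} + v_{7}  →  sig = (2;(1,2))
  {1,3}:  v_{1} + v_{3} = 2·v_{2} + v_{7}  →  sig = (2;(1,2))
  {4,5,7}:  v_{4} + v_{5} + v_{7} = 0  →  sig = (3;())
  {2,4,7}:  v_{2} + v_{4} + v_{7} = v_{1}  →  sig = (3;(1))
  {2,5,7}:  v_{2} + v_{5} + v_{7} = v_{3}  →  sig = (3;(1))
  {2,6,7}:  v_{2} + v_{6} + v_{7} = 2·v_{1}  →  sig = (3;(2))

so the primitive-relation signature multiset is
{ (2;()),  (2;(1)) ×3,  (2;(1,1)) ×4,  (2;(1,2)) ×2,  (3;()),  (3;(1)) ×2,  (3;(2)) }


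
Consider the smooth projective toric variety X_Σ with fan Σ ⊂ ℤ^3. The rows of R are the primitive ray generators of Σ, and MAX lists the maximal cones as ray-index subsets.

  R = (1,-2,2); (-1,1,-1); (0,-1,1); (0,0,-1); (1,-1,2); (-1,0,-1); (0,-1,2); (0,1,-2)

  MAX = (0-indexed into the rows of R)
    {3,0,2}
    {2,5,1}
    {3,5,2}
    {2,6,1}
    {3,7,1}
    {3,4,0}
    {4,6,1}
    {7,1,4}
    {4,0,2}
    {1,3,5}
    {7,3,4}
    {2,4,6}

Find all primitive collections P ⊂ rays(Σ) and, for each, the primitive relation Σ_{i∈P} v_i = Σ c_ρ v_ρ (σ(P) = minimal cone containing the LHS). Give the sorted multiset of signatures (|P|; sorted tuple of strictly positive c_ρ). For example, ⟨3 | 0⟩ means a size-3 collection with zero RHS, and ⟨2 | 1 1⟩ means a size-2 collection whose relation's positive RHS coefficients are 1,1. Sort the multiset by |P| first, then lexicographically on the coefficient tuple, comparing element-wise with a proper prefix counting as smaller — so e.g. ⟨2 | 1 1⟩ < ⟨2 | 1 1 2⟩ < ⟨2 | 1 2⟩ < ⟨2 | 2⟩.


14 minimal non-faces of Δ(Σ) (on 8 rays):

  P={6,7}:  v_{6} + v_{7} = 0 — sig = ⟨2 | 0⟩
  P={0,1}:  v_{0} + v_{1} = v_{2} — sig = ⟨2 | 1⟩
  P={2,7}:  v_{2} + v_{7} = v_{3} — sig = ⟨2 | 1⟩
  P={3,6}:  v_{3} + v_{6} = v_{2} — sig = ⟨2 | 1⟩
  P={4,5}:  v_{4} + v_{5} = v_{2} — sig = ⟨2 | 1⟩
  P={0,5}:  v_{0} + v_{5} = 2·v_{2} + v_{3} — sig = ⟨2 | 1 2⟩
  P={0,6}:  v_{0} + v_{6} = 2·v_{2} + v_{4} — sig = ⟨2 | 1 2⟩
  P={0,7}:  v_{0} + v_{7} = 2·v_{3} + v_{4} — sig = ⟨2 | 1 2⟩
  P={5,6}:  v_{5} + v_{6} = v_{1} + 2·v_{2} — sig = ⟨2 | 1 2⟩
  P={5,7}:  v_{5} + v_{7} = v_{1} + 2·v_{3} — sig = ⟨2 | 1 2⟩
  P={1,3,4}:  v_{1} + v_{3} + v_{4} = 0 — sig = ⟨3 | 0⟩
  P={1,2,3}:  v_{1} + v_{2} + v_{3} = v_{5} — sig = ⟨3 | 1⟩
  P={1,2,4}:  v_{1} + v_{2} + v_{4} = v_{6} — sig = ⟨3 | 1⟩
  P={2,3,4}:  v_{2} + v_{3} + v_{4} = v_{0} — sig = ⟨3 | 1⟩

Hence PRS(X_Σ) =
{ ⟨2 | 0⟩,  ⟨2 | 1⟩ ×4,  ⟨2 | 1 2⟩ ×5,  ⟨3 | 0⟩,  ⟨3 | 1⟩ ×3 }


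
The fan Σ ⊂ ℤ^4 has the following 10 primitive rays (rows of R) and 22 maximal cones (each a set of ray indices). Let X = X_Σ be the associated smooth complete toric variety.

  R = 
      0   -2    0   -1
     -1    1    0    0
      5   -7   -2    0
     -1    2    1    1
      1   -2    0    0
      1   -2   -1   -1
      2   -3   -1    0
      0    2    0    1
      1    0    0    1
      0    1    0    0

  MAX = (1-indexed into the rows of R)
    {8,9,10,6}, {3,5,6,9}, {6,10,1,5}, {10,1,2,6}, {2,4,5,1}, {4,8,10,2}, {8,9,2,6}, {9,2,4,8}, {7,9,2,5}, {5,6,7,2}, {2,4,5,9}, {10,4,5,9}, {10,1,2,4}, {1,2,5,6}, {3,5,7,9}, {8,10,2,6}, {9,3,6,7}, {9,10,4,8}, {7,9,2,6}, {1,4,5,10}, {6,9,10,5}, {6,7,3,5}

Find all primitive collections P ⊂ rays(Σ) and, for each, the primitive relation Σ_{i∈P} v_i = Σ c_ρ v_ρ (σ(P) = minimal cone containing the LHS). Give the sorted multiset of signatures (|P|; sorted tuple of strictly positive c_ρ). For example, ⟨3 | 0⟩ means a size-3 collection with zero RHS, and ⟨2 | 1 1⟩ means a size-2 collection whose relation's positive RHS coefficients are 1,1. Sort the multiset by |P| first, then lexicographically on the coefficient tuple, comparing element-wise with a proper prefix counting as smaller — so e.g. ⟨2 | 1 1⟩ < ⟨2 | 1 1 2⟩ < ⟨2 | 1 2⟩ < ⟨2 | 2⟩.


Σ has 17 primitive collections:

  P = {1,8}:  v_{1} + v_{8} = 0  ⇒ sig = ⟨2 | 0⟩
  P = {4,6}:  v_{4} + v_{6} = 0  ⇒ sig = ⟨2 | 0⟩
  P = {1,9}:  v_{1} + v_{9} = v_{5}  ⇒ sig = ⟨2 | 1⟩
  P = {5,8}:  v_{5} + v_{8} = v_{9}  ⇒ sig = ⟨2 | 1⟩
  P = {7,10}:  v_{7} + v_{10} = v_{6} + v_{9}  ⇒ sig = ⟨2 | 1 1⟩
  P = {3,4}:  v_{3} + v_{4} = v_{5} + v_{7} + v_{9}  ⇒ sig = ⟨2 | 1 1 1⟩
  P = {4,7}:  v_{4} + v_{7} = v_{2} + v_{5} + v_{9}  ⇒ sig = ⟨2 | 1 1 1⟩
  P = {1,3}:  v_{1} + v_{3} = 2·v_{5} + v_{6} + v_{7}  ⇒ sig = ⟨2 | 1 1 2⟩
  P = {1,7}:  v_{1} + v_{7} = v_{2} + 2·v_{5} + v_{6}  ⇒ sig = ⟨2 | 1 1 2⟩
  P = {3,8}:  v_{3} + v_{8} = v_{6} + v_{7} + 2·v_{9}  ⇒ sig = ⟨2 | 1 1 2⟩
  P = {7,8}:  v_{7} + v_{8} = v_{2} + v_{6} + 2·v_{9}  ⇒ sig = ⟨2 | 1 1 2⟩
  P = {3,10}:  v_{3} + v_{10} = v_{5} + 2·v_{6} + 2·v_{9}  ⇒ sig = ⟨2 | 1 2 2⟩
  P = {2,3}:  v_{2} + v_{3} = 2·v_{7}  ⇒ sig = ⟨2 | 2⟩
  P = {2,5,10}:  v_{2} + v_{5} + v_{10} = 0  ⇒ sig = ⟨3 | 0⟩
  P = {2,9,10}:  v_{2} + v_{9} + v_{10} = v_{8}  ⇒ sig = ⟨3 | 1⟩
  P = {2,5,6,9}:  v_{2} + v_{5} + v_{6} + v_{9} = v_{7}  ⇒ sig = ⟨4 | 1⟩
  P = {5,6,7,9}:  v_{5} + v_{6} + v_{7} + v_{9} = v_{3}  ⇒ sig = ⟨4 | 1⟩

Signatures (|P|; sorted positive RHS coefficients), sorted:
[⟨2 | 0⟩, ⟨2 | 0⟩, ⟨2 | 1⟩, ⟨2 | 1⟩, ⟨2 | 1 1⟩, ⟨2 | 1 1 1⟩, ⟨2 | 1 1 1⟩, ⟨2 | 1 1 2⟩, ⟨2 | 1 1 2⟩, ⟨2 | 1 1 2⟩, ⟨2 | 1 1 2⟩, ⟨2 | 1 2 2⟩, ⟨2 | 2⟩, ⟨3 | 0⟩, ⟨3 | 1⟩, ⟨4 | 1⟩, ⟨4 | 1⟩]
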